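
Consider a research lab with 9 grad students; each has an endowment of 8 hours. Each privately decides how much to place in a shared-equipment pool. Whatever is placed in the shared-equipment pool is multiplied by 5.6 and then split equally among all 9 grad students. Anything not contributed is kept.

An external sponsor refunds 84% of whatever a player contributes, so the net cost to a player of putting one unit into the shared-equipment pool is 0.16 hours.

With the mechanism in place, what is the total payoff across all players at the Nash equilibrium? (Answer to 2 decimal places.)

Under the mechanism each unit contributed yields (5.6/9) / 0.16 = 3.8889 back to its contributor per unit of net cost, which exceeds 1, making full contribution the dominant choice for everyone.
At the Nash equilibrium everyone contributes 8. Group total payoff = 9 × (8 × 0.84 + 5.6 × 8) = 463.68.

463.68 hours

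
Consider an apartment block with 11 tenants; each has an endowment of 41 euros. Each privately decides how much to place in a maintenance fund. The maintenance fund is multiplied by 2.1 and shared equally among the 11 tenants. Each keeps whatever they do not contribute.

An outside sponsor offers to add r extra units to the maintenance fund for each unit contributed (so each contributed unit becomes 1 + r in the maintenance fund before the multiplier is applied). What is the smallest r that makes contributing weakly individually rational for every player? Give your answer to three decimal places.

With matching at rate r, one contributed unit becomes (1 + r) in the maintenance fund and returns 2.1 × (1 + r) / 11 to the contributor.
Setting this equal to 1: 1 + r = 11/2.1 = 5.2381.
So the minimum matching rate is r = 5.2381 − 1 = 4.238.

4.238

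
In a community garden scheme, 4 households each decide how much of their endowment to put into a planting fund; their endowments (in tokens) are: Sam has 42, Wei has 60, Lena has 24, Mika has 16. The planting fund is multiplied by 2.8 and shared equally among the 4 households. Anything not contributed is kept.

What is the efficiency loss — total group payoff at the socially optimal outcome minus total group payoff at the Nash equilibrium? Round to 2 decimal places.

255.60 tokens

The private return per contributed unit is 2.8/4 = 0.7000 < 1 for every player regardless of endowment, so the Nash equilibrium is zero contribution and the group total is Σ E_j = 42 + 60 + 24 + 16 = 142.
Each contributed unit returns 2.800 to the group, so the social optimum is full contribution by everyone: group total = 2.800 × 142 = 397.60.
Efficiency loss = (2.800 − 1) × 142 = 255.60.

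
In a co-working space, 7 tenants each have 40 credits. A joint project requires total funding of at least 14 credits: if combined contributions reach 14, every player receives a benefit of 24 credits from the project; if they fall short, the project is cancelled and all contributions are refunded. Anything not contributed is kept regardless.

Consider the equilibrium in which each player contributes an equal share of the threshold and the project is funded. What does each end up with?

Equal share of the threshold: 14/7 = 2.
At this profile no one gains by cutting their contribution: any cut drops the total below 14, the project is cancelled, contributions are refunded, and the deviator ends with 40, which is less than 40 − 2 + 24 = 62. Contributing more than 2 just wastes the excess. So contributing exactly 2 is a best response.
Each player's payoff: 40 − 2 + 24 = 62.

62 credits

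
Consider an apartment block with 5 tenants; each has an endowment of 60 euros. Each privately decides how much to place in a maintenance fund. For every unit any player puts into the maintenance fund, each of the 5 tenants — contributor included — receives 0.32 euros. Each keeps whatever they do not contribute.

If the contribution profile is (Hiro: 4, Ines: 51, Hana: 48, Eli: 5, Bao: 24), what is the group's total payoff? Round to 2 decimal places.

379.20 euros

Total contributed: 4 + 51 + 48 + 5 + 24 = 132; total kept: 5 × 60 − 132 = 168.
The maintenance fund pays out 0.32 × 5 × 132 = 211.20 in aggregate.
Group total = 168 + 211.20 = 379.20.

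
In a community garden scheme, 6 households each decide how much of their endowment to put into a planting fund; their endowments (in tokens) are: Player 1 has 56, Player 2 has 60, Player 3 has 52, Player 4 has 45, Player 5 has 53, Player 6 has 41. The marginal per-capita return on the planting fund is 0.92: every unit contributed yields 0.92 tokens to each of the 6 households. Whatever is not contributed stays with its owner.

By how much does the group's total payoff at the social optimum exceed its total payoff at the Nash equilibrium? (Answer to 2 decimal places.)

The private return per contributed unit is 0.92 < 1 for everyone, so the Nash equilibrium is zero contribution and the group total is Σ E_j = 56 + 60 + 52 + 45 + 53 + 41 = 307.
Each contributed unit returns 5.520 to the group, so the social optimum is full contribution by everyone: group total = 5.520 × 307 = 1694.64.
Efficiency loss = (5.520 − 1) × 307 = 1387.64.

1387.64 tokens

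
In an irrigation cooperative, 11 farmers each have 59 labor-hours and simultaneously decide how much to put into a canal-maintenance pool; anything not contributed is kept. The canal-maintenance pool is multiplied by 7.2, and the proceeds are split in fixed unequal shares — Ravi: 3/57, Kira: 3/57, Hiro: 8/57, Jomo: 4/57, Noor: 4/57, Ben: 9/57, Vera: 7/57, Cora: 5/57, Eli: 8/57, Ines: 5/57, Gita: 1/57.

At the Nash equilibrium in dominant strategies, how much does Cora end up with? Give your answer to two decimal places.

170.79 labor-hours

Each unit j contributes comes back to j as 7.2 × (j's share), so j prefers to contribute only if that share exceeds 1/7.2 = 0.1389; otherwise keeping the unit dominates.
Hiro, Ben and Eli are above the threshold, contributing 59 each; the remaining 8 contribute 0. Total contributed: 177.
Cora keeps 59 and receives 7.2 × 177 × 5/57 = 111.79 from the canal-maintenance pool, for a payoff of 170.79.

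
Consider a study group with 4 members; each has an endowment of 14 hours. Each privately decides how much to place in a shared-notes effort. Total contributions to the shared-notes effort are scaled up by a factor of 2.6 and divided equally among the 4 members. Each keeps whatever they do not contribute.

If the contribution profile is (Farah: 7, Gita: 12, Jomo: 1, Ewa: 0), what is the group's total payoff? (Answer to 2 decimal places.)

88.00 hours

Total contributed: 7 + 12 + 1 + 0 = 20; total kept: 4 × 14 − 20 = 36.
The shared-notes effort pays out 2.6 × 20 = 52.00 in aggregate.
Group total = 36 + 52.00 = 88.00.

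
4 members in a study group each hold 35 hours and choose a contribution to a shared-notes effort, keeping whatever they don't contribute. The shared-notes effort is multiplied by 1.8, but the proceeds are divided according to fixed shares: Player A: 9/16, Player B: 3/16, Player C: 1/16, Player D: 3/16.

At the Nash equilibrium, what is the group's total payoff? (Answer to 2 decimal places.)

168.00 hours

Each unit j contributes comes back to j as 1.8 × (j's share), so j prefers to contribute only if that share exceeds 1/1.8 = 0.5556; otherwise keeping the unit dominates.
The only share above 0.5556 is Player A's 9/16, contributing 35; the remaining 3 contribute 0. Total contributed: 35.
The shared-notes effort pays out 1.8 × 35 = 63.00 in total (split across the unequal shares, but the aggregate is all that matters for the group sum).
The 3 free-riders keep 35 each, adding 105. Group total = 105 + 63.00 = 168.00.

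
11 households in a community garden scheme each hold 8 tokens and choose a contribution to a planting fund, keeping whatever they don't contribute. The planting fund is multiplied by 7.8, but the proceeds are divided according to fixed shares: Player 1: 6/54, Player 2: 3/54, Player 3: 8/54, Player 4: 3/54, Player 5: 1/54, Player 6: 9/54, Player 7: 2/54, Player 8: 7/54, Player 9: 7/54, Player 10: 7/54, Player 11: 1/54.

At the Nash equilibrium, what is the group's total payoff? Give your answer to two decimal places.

360.00 tokens

Player j's private return per contributed unit is 7.8 × (j's share). Contributing is weakly dominant for j when that share is at least 1/7.8 = 0.1282, and contributing 0 is dominant otherwise.
Player 3, Player 6, Player 8, Player 9 and Player 10 are above the threshold, contributing 8 each; the remaining 6 contribute 0. Total contributed: 40.
The planting fund pays out 7.8 × 40 = 312.00 in total (split across the unequal shares, but the aggregate is all that matters for the group sum).
The 6 free-riders keep 8 each, adding 48. Group total = 48 + 312.00 = 360.00.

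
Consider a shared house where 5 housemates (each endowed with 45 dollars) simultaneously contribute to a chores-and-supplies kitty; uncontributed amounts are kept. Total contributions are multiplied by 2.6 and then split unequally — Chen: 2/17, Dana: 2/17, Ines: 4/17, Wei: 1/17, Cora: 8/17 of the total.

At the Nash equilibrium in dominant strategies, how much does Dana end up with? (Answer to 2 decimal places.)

58.76 dollars

Each unit j contributes comes back to j as 2.6 × (j's share), so j prefers to contribute only if that share exceeds 1/2.6 = 0.3846; otherwise keeping the unit dominates.
Only Cora (8/17) clears that bar, contributing 45; the remaining 4 contribute 0. Total contributed: 45.
Dana keeps 45 and receives 2.6 × 45 × 2/17 = 13.76 from the chores-and-supplies kitty, for a payoff of 58.76.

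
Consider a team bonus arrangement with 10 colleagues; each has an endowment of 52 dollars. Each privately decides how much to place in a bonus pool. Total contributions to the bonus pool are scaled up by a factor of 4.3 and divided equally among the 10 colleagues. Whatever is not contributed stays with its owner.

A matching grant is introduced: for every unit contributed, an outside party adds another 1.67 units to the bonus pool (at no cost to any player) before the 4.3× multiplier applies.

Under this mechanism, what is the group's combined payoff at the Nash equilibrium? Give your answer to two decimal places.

5970.12 dollars

The effective private return per unit is now 4.3 × 2.67 / 10 = 1.1481 > 1, so every player's dominant strategy flips to full contribution.
At the Nash equilibrium everyone contributes 52. Group total payoff = 4.3 × 2.67 × 520 = 5970.12.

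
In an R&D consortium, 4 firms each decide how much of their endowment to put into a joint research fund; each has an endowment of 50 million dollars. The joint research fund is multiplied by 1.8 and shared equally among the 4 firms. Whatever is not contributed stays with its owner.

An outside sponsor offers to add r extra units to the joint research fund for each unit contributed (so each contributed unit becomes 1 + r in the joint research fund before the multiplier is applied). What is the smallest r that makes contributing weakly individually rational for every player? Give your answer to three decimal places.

With matching at rate r, one contributed unit becomes (1 + r) in the joint research fund and returns 1.8 × (1 + r) / 4 to the contributor.
Setting this equal to 1: 1 + r = 4/1.8 = 2.2222.
So the minimum matching rate is r = 2.2222 − 1 = 1.222.

1.222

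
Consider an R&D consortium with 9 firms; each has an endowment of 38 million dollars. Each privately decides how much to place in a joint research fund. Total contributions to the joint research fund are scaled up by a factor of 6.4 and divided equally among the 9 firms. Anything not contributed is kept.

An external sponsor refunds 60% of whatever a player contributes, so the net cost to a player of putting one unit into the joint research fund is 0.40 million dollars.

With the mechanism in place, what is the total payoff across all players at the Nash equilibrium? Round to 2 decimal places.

2394.00 million dollars

With the mechanism, a contributed unit returns (6.4/9) / 0.40 = 1.7778 per unit of net cost to the contributor — now above 1 — so contributing fully is weakly dominant for every player.
At the Nash equilibrium everyone contributes 38. Group total payoff = 9 × (38 × 0.60 + 6.4 × 38) = 2394.00.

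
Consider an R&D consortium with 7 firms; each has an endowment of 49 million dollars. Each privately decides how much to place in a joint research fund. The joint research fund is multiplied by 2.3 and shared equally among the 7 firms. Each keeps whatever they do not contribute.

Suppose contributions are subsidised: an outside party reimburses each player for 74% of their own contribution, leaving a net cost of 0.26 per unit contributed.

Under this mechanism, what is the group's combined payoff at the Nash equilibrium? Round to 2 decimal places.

1042.72 million dollars

With the mechanism, a contributed unit returns (2.3/7) / 0.26 = 1.2637 per unit of net cost to the contributor — now above 1 — so contributing fully is weakly dominant for every player.
So the Nash equilibrium is full contribution by all 7; the group earns 7 × (49 × 0.74 + 2.3 × 49) = 1042.72.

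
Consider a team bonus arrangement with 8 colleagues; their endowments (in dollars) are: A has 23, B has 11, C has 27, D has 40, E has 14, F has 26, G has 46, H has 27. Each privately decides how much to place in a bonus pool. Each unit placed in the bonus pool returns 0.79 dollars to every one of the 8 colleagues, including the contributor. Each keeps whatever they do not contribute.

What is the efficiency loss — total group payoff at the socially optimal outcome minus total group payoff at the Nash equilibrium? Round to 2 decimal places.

1138.48 dollars

The private return per contributed unit is 0.79 < 1 for everyone, so the Nash equilibrium is zero contribution and the group total is Σ E_j = 23 + 11 + 27 + 40 + 14 + 26 + 46 + 27 = 214.
Each contributed unit returns 6.320 to the group, so the social optimum is full contribution by everyone: group total = 6.320 × 214 = 1352.48.
Efficiency loss = (6.320 − 1) × 214 = 1138.48.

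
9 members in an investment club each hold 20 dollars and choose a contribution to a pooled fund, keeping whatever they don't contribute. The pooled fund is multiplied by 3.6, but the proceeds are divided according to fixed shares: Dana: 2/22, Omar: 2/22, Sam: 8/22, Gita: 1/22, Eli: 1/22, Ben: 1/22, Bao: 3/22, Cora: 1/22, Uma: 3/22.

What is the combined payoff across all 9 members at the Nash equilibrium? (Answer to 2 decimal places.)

Each unit j contributes comes back to j as 3.6 × (j's share), so j prefers to contribute only if that share exceeds 1/3.6 = 0.2778; otherwise keeping the unit dominates.
Sam alone (share 8/22) is above the threshold, contributing 20; the remaining 8 contribute 0. Total contributed: 20.
The pooled fund pays out 3.6 × 20 = 72.00 in total (split across the unequal shares, but the aggregate is all that matters for the group sum).
The 8 free-riders keep 20 each, adding 160. Group total = 160 + 72.00 = 232.00.

232.00 dollars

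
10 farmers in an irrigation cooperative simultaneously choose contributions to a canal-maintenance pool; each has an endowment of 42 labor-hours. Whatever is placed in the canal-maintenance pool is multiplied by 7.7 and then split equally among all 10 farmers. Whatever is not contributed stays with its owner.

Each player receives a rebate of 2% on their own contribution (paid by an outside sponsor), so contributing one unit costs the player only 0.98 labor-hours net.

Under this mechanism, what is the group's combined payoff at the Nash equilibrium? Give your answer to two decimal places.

With the mechanism, a contributed unit returns (7.7/10) / 0.98 = 0.7857 per unit of net cost — still below 1 — so contributing 0 remains dominant for every player.
At the Nash equilibrium no one contributes; group total payoff = 10 × 42 = 420.

420.00 labor-hours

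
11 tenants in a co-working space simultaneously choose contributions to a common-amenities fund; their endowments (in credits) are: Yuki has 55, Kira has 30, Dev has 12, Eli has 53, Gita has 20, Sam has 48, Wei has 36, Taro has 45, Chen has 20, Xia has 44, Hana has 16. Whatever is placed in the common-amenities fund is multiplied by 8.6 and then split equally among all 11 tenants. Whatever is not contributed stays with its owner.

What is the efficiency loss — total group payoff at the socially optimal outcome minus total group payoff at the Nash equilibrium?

The private return per contributed unit is 8.6/11 = 0.7818 < 1 for every player regardless of endowment, so the Nash equilibrium is zero contribution and the group total is Σ E_j = 55 + 30 + 12 + 53 + 20 + 48 + 36 + 45 + 20 + 44 + 16 = 379.
Each contributed unit returns 8.600 to the group, so the social optimum is full contribution by everyone: group total = 8.600 × 379 = 3259.40.
Efficiency loss = (8.600 − 1) × 379 = 2880.40.

2880.40 credits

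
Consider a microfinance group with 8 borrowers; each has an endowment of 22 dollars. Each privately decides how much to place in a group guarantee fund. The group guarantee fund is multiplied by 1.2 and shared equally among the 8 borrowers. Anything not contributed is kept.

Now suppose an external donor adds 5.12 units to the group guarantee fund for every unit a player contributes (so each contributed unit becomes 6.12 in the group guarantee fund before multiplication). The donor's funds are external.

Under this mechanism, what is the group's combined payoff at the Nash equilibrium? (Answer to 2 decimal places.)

176.00 dollars

With the mechanism, a contributed unit returns 1.2 × 6.12 / 8 = 0.9180 per unit of net cost — still below 1 — so contributing 0 remains dominant for every player.
At the Nash equilibrium no one contributes; group total payoff = 8 × 22 = 176.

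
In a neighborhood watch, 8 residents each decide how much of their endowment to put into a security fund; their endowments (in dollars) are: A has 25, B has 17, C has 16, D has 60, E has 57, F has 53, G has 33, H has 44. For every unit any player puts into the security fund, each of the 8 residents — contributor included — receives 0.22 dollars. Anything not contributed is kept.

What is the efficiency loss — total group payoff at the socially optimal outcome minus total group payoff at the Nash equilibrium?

The private return per contributed unit is 0.22 < 1 for everyone, so the Nash equilibrium is zero contribution and the group total is Σ E_j = 25 + 17 + 16 + 60 + 57 + 53 + 33 + 44 = 305.
Each contributed unit returns 1.760 to the group, so the social optimum is full contribution by everyone: group total = 1.760 × 305 = 536.80.
Efficiency loss = (1.760 − 1) × 305 = 231.80.

231.80 dollars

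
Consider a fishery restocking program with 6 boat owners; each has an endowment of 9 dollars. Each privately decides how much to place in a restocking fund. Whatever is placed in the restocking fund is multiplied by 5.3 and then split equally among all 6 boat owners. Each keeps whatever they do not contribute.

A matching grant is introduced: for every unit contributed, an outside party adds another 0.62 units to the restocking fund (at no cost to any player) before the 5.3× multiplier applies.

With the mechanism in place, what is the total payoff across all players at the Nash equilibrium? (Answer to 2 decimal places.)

463.64 dollars

The effective private return per unit is now 5.3 × 1.62 / 6 = 1.4310 > 1, so every player's dominant strategy flips to full contribution.
So the Nash equilibrium is full contribution by all 6; the group earns 5.3 × 1.62 × 54 = 463.64.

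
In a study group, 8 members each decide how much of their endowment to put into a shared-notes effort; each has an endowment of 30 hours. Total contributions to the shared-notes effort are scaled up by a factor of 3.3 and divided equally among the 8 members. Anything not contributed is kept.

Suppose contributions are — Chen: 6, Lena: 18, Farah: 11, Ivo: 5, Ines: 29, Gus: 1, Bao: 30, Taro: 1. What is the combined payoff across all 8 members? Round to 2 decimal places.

Total contributed: 6 + 18 + 11 + 5 + 29 + 1 + 30 + 1 = 101; total kept: 8 × 30 − 101 = 139.
The shared-notes effort pays out 3.3 × 101 = 333.30 in aggregate.
Group total = 139 + 333.30 = 472.30.

472.30 hours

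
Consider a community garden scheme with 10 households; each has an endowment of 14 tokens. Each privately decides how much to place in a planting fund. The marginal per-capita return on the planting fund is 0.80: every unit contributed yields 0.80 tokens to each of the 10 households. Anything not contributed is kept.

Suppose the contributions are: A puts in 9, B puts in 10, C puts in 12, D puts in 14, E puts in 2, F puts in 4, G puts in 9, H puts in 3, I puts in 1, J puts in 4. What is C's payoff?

Total contributed: 9 + 10 + 12 + 14 + 2 + 4 + 9 + 3 + 1 + 4 = 68.
Each receives 0.80 × 68 = 54.40 from the planting fund.
C keeps 14 − 12 = 2, so C's payoff is 2 + 54.40 = 56.40.

56.40 tokens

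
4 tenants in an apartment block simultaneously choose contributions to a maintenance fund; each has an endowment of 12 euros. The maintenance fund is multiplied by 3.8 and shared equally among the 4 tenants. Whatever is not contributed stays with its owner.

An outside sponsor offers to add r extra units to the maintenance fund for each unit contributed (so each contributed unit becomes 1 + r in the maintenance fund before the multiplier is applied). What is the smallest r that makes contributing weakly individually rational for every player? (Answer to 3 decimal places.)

With matching at rate r, one contributed unit becomes (1 + r) in the maintenance fund and returns 3.8 × (1 + r) / 4 to the contributor.
Setting this equal to 1: 1 + r = 4/3.8 = 1.0526.
So the minimum matching rate is r = 1.0526 − 1 = 0.053.

0.053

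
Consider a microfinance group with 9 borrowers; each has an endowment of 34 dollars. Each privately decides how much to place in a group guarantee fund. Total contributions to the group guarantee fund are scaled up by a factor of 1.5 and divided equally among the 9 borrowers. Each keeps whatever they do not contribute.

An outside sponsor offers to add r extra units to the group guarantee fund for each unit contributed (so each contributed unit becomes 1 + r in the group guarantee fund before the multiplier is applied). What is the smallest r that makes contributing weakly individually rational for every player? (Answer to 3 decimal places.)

5.000

With matching at rate r, one contributed unit becomes (1 + r) in the group guarantee fund and returns 1.5 × (1 + r) / 9 to the contributor.
Setting this equal to 1: 1 + r = 9/1.5 = 6.0000.
So the minimum matching rate is r = 6.0000 − 1 = 5.000.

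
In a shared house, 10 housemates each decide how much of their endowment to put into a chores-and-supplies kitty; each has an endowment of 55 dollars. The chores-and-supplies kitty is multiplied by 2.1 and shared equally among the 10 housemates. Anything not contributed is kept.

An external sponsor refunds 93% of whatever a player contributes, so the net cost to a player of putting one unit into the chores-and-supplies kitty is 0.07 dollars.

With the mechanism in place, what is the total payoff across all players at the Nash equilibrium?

Under the mechanism each unit contributed yields (2.1/10) / 0.07 = 3.0000 back to its contributor per unit of net cost, which exceeds 1, making full contribution the dominant choice for everyone.
So the Nash equilibrium is full contribution by all 10; the group earns 10 × (55 × 0.93 + 2.1 × 55) = 1666.50.

1666.50 dollars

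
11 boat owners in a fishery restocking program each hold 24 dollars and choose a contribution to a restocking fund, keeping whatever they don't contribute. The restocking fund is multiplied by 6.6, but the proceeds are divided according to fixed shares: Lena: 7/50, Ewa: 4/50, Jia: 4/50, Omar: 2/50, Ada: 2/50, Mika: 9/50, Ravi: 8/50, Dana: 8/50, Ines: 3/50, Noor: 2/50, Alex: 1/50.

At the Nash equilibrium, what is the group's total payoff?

For player j, contributing a unit is worthwhile iff 6.6 × (j's share) ≥ 1, i.e. iff j's share is at least 0.1515.
Mika, Ravi and Dana clear that bar, contributing 24 each; the remaining 8 contribute 0. Total contributed: 72.
The restocking fund pays out 6.6 × 72 = 475.20 in total (split across the unequal shares, but the aggregate is all that matters for the group sum).
The 8 free-riders keep 24 each, adding 192. Group total = 192 + 475.20 = 667.20.

667.20 dollars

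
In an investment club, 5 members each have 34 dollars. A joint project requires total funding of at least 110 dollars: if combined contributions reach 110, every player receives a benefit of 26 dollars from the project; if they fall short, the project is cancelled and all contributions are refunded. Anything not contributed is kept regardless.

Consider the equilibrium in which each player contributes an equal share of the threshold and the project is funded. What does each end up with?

Equal share of the threshold: 110/5 = 22.
At this profile no one gains by cutting their contribution: any cut drops the total below 110, the project is cancelled, contributions are refunded, and the deviator ends with 34, which is less than 34 − 22 + 26 = 38. Contributing more than 22 just wastes the excess. So contributing exactly 22 is a best response.
Each player's payoff: 34 − 22 + 26 = 38.

38 dollars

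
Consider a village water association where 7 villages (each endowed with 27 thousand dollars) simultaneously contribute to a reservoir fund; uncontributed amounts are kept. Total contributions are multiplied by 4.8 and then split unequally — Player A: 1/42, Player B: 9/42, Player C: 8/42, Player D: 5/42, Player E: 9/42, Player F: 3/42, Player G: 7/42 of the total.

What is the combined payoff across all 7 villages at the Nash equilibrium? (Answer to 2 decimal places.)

394.20 thousand dollars

For player j, contributing a unit is worthwhile iff 4.8 × (j's share) ≥ 1, i.e. iff j's share is at least 0.2083.
Player B and Player E are above the threshold, contributing 27 each; the remaining 5 contribute 0. Total contributed: 54.
The reservoir fund pays out 4.8 × 54 = 259.20 in total (split across the unequal shares, but the aggregate is all that matters for the group sum).
The 5 free-riders keep 27 each, adding 135. Group total = 135 + 259.20 = 394.20.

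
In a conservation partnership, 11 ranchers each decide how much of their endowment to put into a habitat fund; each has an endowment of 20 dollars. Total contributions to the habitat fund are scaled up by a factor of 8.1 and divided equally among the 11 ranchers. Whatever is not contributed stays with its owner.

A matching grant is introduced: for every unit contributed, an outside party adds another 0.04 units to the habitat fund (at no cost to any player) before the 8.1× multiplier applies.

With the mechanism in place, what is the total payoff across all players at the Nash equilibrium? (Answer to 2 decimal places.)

220.00 dollars

With the mechanism, a contributed unit returns 8.1 × 1.04 / 11 = 0.7658 per unit of net cost — still below 1 — so contributing 0 remains dominant for every player.
At the Nash equilibrium no one contributes; group total payoff = 11 × 20 = 220.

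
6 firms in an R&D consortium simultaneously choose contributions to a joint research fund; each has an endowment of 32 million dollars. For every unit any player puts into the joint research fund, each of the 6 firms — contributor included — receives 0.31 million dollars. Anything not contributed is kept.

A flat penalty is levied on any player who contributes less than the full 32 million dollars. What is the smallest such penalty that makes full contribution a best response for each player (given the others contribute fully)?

Given the others contribute fully, the best deviation is to contribute 0 (any partial contribution still incurs the fine and gives up units whose private return 0.31 is below 1).
Deviating from 32 to 0 saves 32 million dollars but forfeits the deviator's share of the drop in the joint research fund: 0.31 × 32 = 9.92.
So the deviation gain is 32 − 9.92 = 22.08, and the fine must be at least 22.08 million dollars to wipe it out.

22.08 million dollars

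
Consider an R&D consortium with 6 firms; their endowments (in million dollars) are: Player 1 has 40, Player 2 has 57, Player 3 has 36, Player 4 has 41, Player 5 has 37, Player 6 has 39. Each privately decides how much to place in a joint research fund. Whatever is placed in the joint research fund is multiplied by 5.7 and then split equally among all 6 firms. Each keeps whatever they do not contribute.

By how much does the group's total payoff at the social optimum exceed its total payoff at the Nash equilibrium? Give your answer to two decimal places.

The private return per contributed unit is 5.7/6 = 0.9500 < 1 for every player regardless of endowment, so the Nash equilibrium is zero contribution and the group total is Σ E_j = 40 + 57 + 36 + 41 + 37 + 39 = 250.
Each contributed unit returns 5.700 to the group, so the social optimum is full contribution by everyone: group total = 5.700 × 250 = 1425.00.
Efficiency loss = (5.700 − 1) × 250 = 1175.00.

1175.00 million dollars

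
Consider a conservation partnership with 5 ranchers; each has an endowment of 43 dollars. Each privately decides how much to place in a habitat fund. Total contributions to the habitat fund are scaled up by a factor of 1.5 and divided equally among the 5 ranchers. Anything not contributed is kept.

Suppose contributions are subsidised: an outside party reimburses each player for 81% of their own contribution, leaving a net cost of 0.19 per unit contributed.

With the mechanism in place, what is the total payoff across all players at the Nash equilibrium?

496.65 dollars

Under the mechanism each unit contributed yields (1.5/5) / 0.19 = 1.5789 back to its contributor per unit of net cost, which exceeds 1, making full contribution the dominant choice for everyone.
At the Nash equilibrium everyone contributes 43. Group total payoff = 5 × (43 × 0.81 + 1.5 × 43) = 496.65.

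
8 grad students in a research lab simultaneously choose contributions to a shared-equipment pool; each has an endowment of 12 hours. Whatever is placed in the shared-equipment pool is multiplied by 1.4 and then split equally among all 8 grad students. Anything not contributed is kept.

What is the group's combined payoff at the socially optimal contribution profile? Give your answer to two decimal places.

134.40 hours

Each contributed unit returns 1.400 to the group as a whole (0.1750 to each of 8 players), which exceeds 1, so the social optimum is full contribution: group total = 1.400 × 96 = 134.40.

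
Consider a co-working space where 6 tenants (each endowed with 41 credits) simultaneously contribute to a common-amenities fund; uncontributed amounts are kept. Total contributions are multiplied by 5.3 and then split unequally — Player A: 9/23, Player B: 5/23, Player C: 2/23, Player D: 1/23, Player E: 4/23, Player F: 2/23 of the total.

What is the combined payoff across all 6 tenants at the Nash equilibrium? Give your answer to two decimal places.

598.60 credits

Each unit j contributes comes back to j as 5.3 × (j's share), so j prefers to contribute only if that share exceeds 1/5.3 = 0.1887; otherwise keeping the unit dominates.
Player A and Player B are above the threshold, contributing 41 each; the remaining 4 contribute 0. Total contributed: 82.
The common-amenities fund pays out 5.3 × 82 = 434.60 in total (split across the unequal shares, but the aggregate is all that matters for the group sum).
The 4 free-riders keep 41 each, adding 164. Group total = 164 + 434.60 = 598.60.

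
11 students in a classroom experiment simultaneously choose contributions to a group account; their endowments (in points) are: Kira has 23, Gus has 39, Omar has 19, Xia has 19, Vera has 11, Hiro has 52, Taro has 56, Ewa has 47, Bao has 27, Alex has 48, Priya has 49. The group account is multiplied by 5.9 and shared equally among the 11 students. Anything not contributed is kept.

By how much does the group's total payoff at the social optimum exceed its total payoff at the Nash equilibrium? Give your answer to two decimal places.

1911.00 points

The private return per contributed unit is 5.9/11 = 0.5364 < 1 for every player regardless of endowment, so the Nash equilibrium is zero contribution and the group total is Σ E_j = 23 + 39 + 19 + 19 + 11 + 52 + 56 + 47 + 27 + 48 + 49 = 390.
Each contributed unit returns 5.900 to the group, so the social optimum is full contribution by everyone: group total = 5.900 × 390 = 2301.00.
Efficiency loss = (5.900 − 1) × 390 = 1911.00.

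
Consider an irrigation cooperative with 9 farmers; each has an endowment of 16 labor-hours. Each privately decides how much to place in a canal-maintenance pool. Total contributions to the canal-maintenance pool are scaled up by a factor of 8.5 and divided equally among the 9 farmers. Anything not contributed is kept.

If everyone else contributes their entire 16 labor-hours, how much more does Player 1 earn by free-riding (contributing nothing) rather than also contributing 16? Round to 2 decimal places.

0.89 labor-hours

Switching from a contribution of 16 to 0 lets Player 1 keep an extra 16 labor-hours, but lowers the canal-maintenance pool by 16, which costs Player 1 their own share of that drop: 8.5/9 × 16 = 15.11.
Net gain = 16 − 15.11 = 0.89. The private return per contributed unit (0.9444) is below 1, so free-riding is indeed the best response regardless of what the others do.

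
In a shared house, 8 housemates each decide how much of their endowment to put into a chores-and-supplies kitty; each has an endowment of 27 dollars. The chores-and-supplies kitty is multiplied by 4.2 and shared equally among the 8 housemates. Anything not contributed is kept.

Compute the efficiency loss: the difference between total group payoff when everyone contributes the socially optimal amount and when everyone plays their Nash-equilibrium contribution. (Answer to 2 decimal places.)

691.20 dollars

Each contributed unit returns 4.2/8 = 0.5250 to its contributor — below 1 — so contributing 0 is dominant for every player. At the Nash equilibrium everyone keeps their 27, and the group total is 8 × 27 = 216.
Each contributed unit returns 4.200 to the group as a whole (0.5250 to each of 8 players), which exceeds 1, so the social optimum is full contribution: group total = 4.200 × 216 = 907.20.
Efficiency loss = 907.20 − 216 = 691.20.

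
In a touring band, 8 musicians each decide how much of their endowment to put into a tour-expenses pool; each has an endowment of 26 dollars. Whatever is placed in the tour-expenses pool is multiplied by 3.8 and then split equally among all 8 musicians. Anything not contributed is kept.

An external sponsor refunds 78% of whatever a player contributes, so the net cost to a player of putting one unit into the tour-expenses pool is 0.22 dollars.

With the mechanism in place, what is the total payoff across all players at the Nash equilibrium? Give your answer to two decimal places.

952.64 dollars

With the mechanism, a contributed unit returns (3.8/8) / 0.22 = 2.1591 per unit of net cost to the contributor — now above 1 — so contributing fully is weakly dominant for every player.
At the Nash equilibrium everyone contributes 26. Group total payoff = 8 × (26 × 0.78 + 3.8 × 26) = 952.64.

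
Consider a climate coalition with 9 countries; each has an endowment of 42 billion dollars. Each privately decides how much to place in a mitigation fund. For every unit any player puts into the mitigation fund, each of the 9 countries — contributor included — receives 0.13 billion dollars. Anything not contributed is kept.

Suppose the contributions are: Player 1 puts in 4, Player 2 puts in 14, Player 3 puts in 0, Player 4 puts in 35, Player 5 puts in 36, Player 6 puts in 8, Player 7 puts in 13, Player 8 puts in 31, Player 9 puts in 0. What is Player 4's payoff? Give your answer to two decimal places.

25.33 billion dollars

Total contributed: 4 + 14 + 0 + 35 + 36 + 8 + 13 + 31 + 0 = 141.
Each receives 0.13 × 141 = 18.33 from the mitigation fund.
Player 4 keeps 42 − 35 = 7, so Player 4's payoff is 7 + 18.33 = 25.33.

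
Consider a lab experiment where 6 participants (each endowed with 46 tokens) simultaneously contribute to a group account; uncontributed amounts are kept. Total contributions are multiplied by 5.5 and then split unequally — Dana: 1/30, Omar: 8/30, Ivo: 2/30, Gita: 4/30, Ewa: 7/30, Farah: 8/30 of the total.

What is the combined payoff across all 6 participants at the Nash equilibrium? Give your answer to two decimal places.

897.00 tokens

A player with share s gets back 5.5·s per unit contributed, so full contribution is dominant for anyone with s > 1/5.5 = 0.1818 and zero contribution is dominant for anyone below.
The shares above 0.1818 belong to Omar, Ewa and Farah, contributing 46 each; the remaining 3 contribute 0. Total contributed: 138.
The group account pays out 5.5 × 138 = 759.00 in total (split across the unequal shares, but the aggregate is all that matters for the group sum).
The 3 free-riders keep 46 each, adding 138. Group total = 138 + 759.00 = 897.00.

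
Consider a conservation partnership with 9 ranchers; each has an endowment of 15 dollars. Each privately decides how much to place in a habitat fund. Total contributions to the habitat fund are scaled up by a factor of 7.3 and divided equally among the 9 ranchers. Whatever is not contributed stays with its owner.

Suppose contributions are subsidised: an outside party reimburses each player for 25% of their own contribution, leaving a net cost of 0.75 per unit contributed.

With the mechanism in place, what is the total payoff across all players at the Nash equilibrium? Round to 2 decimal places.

1019.25 dollars

The effective private return per unit is now (7.3/9) / 0.75 = 1.0815 > 1, so every player's dominant strategy flips to full contribution.
At the Nash equilibrium everyone contributes 15. Group total payoff = 9 × (15 × 0.25 + 7.3 × 15) = 1019.25.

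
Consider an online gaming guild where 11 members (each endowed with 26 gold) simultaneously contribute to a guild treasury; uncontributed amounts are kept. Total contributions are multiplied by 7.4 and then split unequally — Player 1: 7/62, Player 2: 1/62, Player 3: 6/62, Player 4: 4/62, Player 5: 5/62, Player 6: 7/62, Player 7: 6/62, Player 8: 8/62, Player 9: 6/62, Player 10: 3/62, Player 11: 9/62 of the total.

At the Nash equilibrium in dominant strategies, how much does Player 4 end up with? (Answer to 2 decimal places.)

38.41 gold

For player j, contributing a unit is worthwhile iff 7.4 × (j's share) ≥ 1, i.e. iff j's share is at least 0.1351.
The only share above 0.1351 is Player 11's 9/62, contributing 26; the remaining 10 contribute 0. Total contributed: 26.
Player 4 keeps 26 and receives 7.4 × 26 × 4/62 = 12.41 from the guild treasury, for a payoff of 38.41.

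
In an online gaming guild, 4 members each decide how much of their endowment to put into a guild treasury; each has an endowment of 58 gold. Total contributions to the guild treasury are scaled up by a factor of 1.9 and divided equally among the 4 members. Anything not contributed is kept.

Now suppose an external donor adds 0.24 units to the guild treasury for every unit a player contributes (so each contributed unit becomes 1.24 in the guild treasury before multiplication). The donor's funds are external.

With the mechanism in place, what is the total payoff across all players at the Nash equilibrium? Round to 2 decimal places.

232.00 gold

Even with the mechanism, each unit contributed returns only 1.9 × 1.24 / 4 = 0.5890 per unit of net cost, so contributing nothing is still dominant.
At the Nash equilibrium no one contributes; group total payoff = 4 × 58 = 232.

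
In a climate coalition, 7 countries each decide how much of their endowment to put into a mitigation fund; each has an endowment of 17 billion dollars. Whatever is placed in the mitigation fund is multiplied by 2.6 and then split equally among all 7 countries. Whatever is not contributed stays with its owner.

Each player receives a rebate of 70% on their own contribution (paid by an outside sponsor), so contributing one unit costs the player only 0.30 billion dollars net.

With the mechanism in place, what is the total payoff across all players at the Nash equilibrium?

With the mechanism, a contributed unit returns (2.6/7) / 0.30 = 1.2381 per unit of net cost to the contributor — now above 1 — so contributing fully is weakly dominant for every player.
So the Nash equilibrium is full contribution by all 7; the group earns 7 × (17 × 0.70 + 2.6 × 17) = 392.70.

392.70 billion dollars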